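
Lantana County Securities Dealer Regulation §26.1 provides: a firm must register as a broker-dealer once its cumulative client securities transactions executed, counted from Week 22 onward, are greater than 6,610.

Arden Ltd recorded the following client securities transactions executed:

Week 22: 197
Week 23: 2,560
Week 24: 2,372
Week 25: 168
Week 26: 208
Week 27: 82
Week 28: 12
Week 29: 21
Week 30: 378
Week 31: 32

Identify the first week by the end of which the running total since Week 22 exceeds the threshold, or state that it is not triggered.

Through Week 22: 197
Through Week 23: 2,757
Through Week 24: 5,129
Through Week 25: 5,297
Through Week 26: 5,505
Through Week 27: 5,587
Through Week 28: 5,599
Through Week 29: 5,620
Through Week 30: 5,998
Through Week 31: 6,030
Final cumulative total 6,030 ≤ 6,610; the threshold is never exceeded.

Not triggered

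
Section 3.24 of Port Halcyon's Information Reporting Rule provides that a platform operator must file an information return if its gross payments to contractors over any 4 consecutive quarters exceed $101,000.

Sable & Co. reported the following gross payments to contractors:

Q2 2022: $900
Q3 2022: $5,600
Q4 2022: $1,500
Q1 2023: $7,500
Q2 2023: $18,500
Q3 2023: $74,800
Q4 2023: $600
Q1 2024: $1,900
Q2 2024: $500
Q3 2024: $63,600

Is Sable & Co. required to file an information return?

Q2 2022–Q1 2023: $900 + $5,600 + $1,500 + $7,500 = $15,500 (under)
Q3 2022–Q2 2023: $5,600 + $1,500 + $7,500 + $18,500 = $33,100 (under)
Q4 2022–Q3 2023: $1,500 + $7,500 + $18,500 + $74,800 = $102,300 (over)
Q1 2023–Q4 2023: $7,500 + $18,500 + $74,800 + $600 = $101,400 (over)
Q2 2023–Q1 2024: $18,500 + $74,800 + $600 + $1,900 = $95,800 (under)
Q3 2023–Q2 2024: $74,800 + $600 + $1,900 + $500 = $77,800 (under)
Q4 2023–Q3 2024: $600 + $1,900 + $500 + $63,600 = $66,600 (under)
At least one window exceeds $101,000.

Yes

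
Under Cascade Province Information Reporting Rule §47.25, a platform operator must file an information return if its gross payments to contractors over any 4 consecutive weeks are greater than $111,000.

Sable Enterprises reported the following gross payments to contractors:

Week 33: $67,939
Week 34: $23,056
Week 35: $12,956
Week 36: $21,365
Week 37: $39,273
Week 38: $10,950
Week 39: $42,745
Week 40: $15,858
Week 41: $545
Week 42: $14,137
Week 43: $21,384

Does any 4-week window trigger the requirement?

Yes

Week 33–Week 36: $67,939 + $23,056 + $12,956 + $21,365 = $125,316 (over)
Week 34–Week 37: $23,056 + $12,956 + $21,365 + $39,273 = $96,650 (under)
Week 35–Week 38: $12,956 + $21,365 + $39,273 + $10,950 = $84,544 (under)
Week 36–Week 39: $21,365 + $39,273 + $10,950 + $42,745 = $114,333 (over)
Week 37–Week 40: $39,273 + $10,950 + $42,745 + $15,858 = $108,826 (under)
Week 38–Week 41: $10,950 + $42,745 + $15,858 + $545 = $70,098 (under)
Week 39–Week 42: $42,745 + $15,858 + $545 + $14,137 = $73,285 (under)
Week 40–Week 43: $15,858 + $545 + $14,137 + $21,384 = $51,924 (under)
At least one window exceeds $111,000.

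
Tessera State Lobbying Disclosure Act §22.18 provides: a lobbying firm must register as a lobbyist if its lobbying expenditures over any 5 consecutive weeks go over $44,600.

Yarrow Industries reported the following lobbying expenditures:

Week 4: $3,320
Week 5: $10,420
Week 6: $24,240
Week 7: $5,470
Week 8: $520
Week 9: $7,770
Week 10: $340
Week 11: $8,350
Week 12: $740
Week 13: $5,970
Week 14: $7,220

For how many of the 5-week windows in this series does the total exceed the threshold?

Week 4–Week 8: $3,320 + $10,420 + $24,240 + $5,470 + $520 = $43,970 (under)
Week 5–Week 9: $10,420 + $24,240 + $5,470 + $520 + $7,770 = $48,420 (over)
Week 6–Week 10: $24,240 + $5,470 + $520 + $7,770 + $340 = $38,340 (under)
Week 7–Week 11: $5,470 + $520 + $7,770 + $340 + $8,350 = $22,450 (under)
Week 8–Week 12: $520 + $7,770 + $340 + $8,350 + $740 = $17,720 (under)
Week 9–Week 13: $7,770 + $340 + $8,350 + $740 + $5,970 = $23,170 (under)
Week 10–Week 14: $340 + $8,350 + $740 + $5,970 + $7,220 = $22,620 (under)
1 window exceeds the threshold.

1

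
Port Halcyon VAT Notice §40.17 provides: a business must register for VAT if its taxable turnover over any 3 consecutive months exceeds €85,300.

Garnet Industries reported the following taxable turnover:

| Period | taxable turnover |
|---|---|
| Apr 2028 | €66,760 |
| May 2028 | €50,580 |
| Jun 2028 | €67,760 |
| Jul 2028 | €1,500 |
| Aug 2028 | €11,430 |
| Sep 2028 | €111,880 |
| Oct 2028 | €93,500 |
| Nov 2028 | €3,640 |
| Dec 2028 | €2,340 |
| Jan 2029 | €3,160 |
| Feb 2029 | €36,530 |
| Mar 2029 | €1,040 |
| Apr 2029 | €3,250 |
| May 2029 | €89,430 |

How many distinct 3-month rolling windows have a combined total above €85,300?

Apr 2028–Jun 2028: €66,760 + €50,580 + €67,760 = €185,100 (over)
May 2028–Jul 2028: €50,580 + €67,760 + €1,500 = €119,840 (over)
Jun 2028–Aug 2028: €67,760 + €1,500 + €11,430 = €80,690 (under)
Jul 2028–Sep 2028: €1,500 + €11,430 + €111,880 = €124,810 (over)
Aug 2028–Oct 2028: €11,430 + €111,880 + €93,500 = €216,810 (over)
Sep 2028–Nov 2028: €111,880 + €93,500 + €3,640 = €209,020 (over)
Oct 2028–Dec 2028: €93,500 + €3,640 + €2,340 = €99,480 (over)
Nov 2028–Jan 2029: €3,640 + €2,340 + €3,160 = €9,140 (under)
Dec 2028–Feb 2029: €2,340 + €3,160 + €36,530 = €42,030 (under)
Jan 2029–Mar 2029: €3,160 + €36,530 + €1,040 = €40,730 (under)
Feb 2029–Apr 2029: €36,530 + €1,040 + €3,250 = €40,820 (under)
Mar 2029–May 2029: €1,040 + €3,250 + €89,430 = €93,720 (over)
7 windows exceed the threshold.

7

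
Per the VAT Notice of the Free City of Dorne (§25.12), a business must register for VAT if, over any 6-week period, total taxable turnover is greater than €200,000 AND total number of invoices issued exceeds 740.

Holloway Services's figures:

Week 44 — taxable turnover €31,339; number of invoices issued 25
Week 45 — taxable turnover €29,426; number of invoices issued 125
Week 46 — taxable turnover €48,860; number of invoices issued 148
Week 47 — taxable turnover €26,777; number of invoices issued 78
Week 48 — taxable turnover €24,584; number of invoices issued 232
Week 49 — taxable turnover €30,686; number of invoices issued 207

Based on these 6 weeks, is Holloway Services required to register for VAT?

Total taxable turnover: €31,339 + €29,426 + €48,860 + €26,777 + €24,584 + €30,686 = €191,672 (≤ €200,000).
Total number of invoices issued: 25 + 125 + 148 + 78 + 232 + 207 = 815 (> 740).
The test is 'and': the rule requires both, and at least one is not exceeded.

No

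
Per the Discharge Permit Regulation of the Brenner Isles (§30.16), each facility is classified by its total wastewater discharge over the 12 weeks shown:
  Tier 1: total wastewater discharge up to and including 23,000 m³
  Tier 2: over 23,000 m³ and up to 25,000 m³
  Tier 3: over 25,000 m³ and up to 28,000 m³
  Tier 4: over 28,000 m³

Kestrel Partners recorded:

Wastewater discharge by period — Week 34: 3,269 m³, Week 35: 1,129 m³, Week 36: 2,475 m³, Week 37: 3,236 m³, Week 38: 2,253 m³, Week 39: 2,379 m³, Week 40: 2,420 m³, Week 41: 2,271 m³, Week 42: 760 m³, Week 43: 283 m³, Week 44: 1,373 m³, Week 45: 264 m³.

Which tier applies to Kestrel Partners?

Total wastewater discharge: 3,269 m³ + 1,129 m³ + 2,475 m³ + 3,236 m³ + 2,253 m³ + 2,379 m³ + 2,420 m³ + 2,271 m³ + 760 m³ + 283 m³ + 1,373 m³ + 264 m³ = 22,112 m³.
22,112 m³ ≤ 23,000 m³, so Tier 1 applies.

Tier 1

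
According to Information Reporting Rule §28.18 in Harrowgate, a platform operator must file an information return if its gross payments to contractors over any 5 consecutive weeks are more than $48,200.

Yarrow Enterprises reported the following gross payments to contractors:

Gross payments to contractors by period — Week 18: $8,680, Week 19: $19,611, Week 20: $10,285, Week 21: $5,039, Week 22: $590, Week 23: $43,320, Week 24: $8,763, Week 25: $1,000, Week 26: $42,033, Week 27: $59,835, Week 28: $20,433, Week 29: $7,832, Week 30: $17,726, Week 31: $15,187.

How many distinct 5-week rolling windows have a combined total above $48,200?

Week 18–Week 22: $8,680 + $19,611 + $10,285 + $5,039 + $590 = $44,205 (under)
Week 19–Week 23: $19,611 + $10,285 + $5,039 + $590 + $43,320 = $78,845 (over)
Week 20–Week 24: $10,285 + $5,039 + $590 + $43,320 + $8,763 = $67,997 (over)
Week 21–Week 25: $5,039 + $590 + $43,320 + $8,763 + $1,000 = $58,712 (over)
Week 22–Week 26: $590 + $43,320 + $8,763 + $1,000 + $42,033 = $95,706 (over)
Week 23–Week 27: $43,320 + $8,763 + $1,000 + $42,033 + $59,835 = $154,951 (over)
Week 24–Week 28: $8,763 + $1,000 + $42,033 + $59,835 + $20,433 = $132,064 (over)
Week 25–Week 29: $1,000 + $42,033 + $59,835 + $20,433 + $7,832 = $131,133 (over)
Week 26–Week 30: $42,033 + $59,835 + $20,433 + $7,832 + $17,726 = $147,859 (over)
Week 27–Week 31: $59,835 + $20,433 + $7,832 + $17,726 + $15,187 = $121,013 (over)
9 windows exceed the threshold.

9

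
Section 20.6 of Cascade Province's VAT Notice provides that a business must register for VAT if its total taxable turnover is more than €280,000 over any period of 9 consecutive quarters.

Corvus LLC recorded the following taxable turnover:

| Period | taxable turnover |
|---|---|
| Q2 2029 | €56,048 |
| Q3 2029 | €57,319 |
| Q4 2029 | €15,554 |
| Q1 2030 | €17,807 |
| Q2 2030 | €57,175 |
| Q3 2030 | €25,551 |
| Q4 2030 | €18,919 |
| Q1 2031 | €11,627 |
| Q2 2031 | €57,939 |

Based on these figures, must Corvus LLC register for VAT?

Yes

Total taxable turnover: €56,048 + €57,319 + €15,554 + €17,807 + €57,175 + €25,551 + €18,919 + €11,627 + €57,939 = €317,939.
€317,939 > €280,000, so the threshold is exceeded.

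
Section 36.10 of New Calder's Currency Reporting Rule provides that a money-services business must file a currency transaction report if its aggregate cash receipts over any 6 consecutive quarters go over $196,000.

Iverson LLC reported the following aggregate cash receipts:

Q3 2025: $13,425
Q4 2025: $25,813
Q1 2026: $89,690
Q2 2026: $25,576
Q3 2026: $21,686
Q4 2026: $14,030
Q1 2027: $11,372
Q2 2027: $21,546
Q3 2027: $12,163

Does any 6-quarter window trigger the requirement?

Q3 2025–Q4 2026: $13,425 + $25,813 + $89,690 + $25,576 + $21,686 + $14,030 = $190,220 (under)
Q4 2025–Q1 2027: $25,813 + $89,690 + $25,576 + $21,686 + $14,030 + $11,372 = $188,167 (under)
Q1 2026–Q2 2027: $89,690 + $25,576 + $21,686 + $14,030 + $11,372 + $21,546 = $183,900 (under)
Q2 2026–Q3 2027: $25,576 + $21,686 + $14,030 + $11,372 + $21,546 + $12,163 = $106,373 (under)
No window exceeds $196,000.

No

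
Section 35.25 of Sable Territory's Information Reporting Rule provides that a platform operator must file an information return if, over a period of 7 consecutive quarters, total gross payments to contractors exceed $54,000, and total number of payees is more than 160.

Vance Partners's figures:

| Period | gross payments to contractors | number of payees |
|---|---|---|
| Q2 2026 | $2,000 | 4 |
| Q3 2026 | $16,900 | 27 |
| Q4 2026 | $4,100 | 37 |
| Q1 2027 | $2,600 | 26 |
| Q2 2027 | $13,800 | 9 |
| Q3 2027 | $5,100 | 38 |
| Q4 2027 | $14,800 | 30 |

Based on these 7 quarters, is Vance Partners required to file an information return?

Yes

Total gross payments to contractors: $2,000 + $16,900 + $4,100 + $2,600 + $13,800 + $5,100 + $14,800 = $59,300 (> $54,000).
Total number of payees: 4 + 27 + 37 + 26 + 9 + 38 + 30 = 171 (> 160).
The test is 'and': both thresholds are exceeded.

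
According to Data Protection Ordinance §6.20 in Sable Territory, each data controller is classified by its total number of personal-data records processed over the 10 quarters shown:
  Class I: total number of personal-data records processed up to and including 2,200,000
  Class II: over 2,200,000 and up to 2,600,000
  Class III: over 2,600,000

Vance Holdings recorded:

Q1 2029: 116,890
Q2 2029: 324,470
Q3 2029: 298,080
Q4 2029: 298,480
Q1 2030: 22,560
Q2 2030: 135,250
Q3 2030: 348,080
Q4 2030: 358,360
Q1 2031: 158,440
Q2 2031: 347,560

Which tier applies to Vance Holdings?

Class II

Total number of personal-data records processed: 116,890 + 324,470 + 298,080 + 298,480 + 22,560 + 135,250 + 348,080 + 358,360 + 158,440 + 347,560 = 2,408,170.
2,200,000 < 2,408,170 ≤ 2,600,000, so Class II applies.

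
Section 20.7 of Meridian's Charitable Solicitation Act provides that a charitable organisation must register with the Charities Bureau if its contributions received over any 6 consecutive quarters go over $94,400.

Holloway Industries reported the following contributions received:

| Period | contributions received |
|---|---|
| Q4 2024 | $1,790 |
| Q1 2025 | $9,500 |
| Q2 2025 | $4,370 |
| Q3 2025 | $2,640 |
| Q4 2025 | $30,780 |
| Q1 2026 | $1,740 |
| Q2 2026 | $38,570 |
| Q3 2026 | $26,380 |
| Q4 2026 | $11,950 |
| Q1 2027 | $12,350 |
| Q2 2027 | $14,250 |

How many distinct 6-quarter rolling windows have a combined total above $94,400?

Q4 2024–Q1 2026: $1,790 + $9,500 + $4,370 + $2,640 + $30,780 + $1,740 = $50,820 (under)
Q1 2025–Q2 2026: $9,500 + $4,370 + $2,640 + $30,780 + $1,740 + $38,570 = $87,600 (under)
Q2 2025–Q3 2026: $4,370 + $2,640 + $30,780 + $1,740 + $38,570 + $26,380 = $104,480 (over)
Q3 2025–Q4 2026: $2,640 + $30,780 + $1,740 + $38,570 + $26,380 + $11,950 = $112,060 (over)
Q4 2025–Q1 2027: $30,780 + $1,740 + $38,570 + $26,380 + $11,950 + $12,350 = $121,770 (over)
Q1 2026–Q2 2027: $1,740 + $38,570 + $26,380 + $11,950 + $12,350 + $14,250 = $105,240 (over)
4 windows exceed the threshold.

4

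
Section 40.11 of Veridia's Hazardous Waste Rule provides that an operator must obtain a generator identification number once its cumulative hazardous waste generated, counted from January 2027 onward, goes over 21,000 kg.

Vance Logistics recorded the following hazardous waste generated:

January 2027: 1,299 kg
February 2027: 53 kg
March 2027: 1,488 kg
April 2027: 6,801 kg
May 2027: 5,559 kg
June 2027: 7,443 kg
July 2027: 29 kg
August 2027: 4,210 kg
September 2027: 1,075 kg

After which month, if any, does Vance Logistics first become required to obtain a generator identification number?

Through January 2027: 1,299 kg
Through February 2027: 1,352 kg
Through March 2027: 2,840 kg
Through April 2027: 9,641 kg
Through May 2027: 15,200 kg
Through June 2027: 22,643 kg ← exceeds threshold

June 2027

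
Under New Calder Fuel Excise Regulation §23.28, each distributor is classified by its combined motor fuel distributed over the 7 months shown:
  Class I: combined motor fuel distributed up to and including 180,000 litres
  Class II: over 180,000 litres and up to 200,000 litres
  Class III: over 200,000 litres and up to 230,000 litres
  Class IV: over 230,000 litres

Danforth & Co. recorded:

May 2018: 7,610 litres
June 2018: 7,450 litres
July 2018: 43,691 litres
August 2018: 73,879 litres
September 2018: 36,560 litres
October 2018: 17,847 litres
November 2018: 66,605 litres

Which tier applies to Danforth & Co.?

Class IV

Combined motor fuel distributed: 7,610 litres + 7,450 litres + 43,691 litres + 73,879 litres + 36,560 litres + 17,847 litres + 66,605 litres = 253,642 litres.
253,642 litres > 230,000 litres, so Class IV applies.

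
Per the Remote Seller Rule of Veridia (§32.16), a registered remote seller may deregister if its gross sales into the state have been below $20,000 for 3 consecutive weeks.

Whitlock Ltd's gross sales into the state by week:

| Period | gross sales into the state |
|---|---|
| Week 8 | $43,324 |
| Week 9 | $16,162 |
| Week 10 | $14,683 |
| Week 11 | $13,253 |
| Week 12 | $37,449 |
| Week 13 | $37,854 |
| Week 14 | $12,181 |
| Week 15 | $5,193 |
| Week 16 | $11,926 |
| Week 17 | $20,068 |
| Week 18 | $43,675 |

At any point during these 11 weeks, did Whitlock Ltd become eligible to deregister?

Yes

Weeks below $20,000: Week 9, Week 10, Week 11, Week 14, Week 15, Week 16.
Longest run of consecutive weeks below the threshold: 3.
3 ≥ 3, so Whitlock Ltd became eligible.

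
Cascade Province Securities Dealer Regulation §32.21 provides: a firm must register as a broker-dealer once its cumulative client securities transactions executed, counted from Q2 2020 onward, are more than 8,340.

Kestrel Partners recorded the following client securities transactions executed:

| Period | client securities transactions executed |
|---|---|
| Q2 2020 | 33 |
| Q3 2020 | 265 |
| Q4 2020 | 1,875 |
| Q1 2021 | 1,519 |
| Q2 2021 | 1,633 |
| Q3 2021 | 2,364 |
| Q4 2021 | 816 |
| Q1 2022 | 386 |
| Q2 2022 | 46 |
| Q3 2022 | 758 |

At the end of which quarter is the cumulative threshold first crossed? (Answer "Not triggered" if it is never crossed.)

Through Q2 2020: 33
Through Q3 2020: 298
Through Q4 2020: 2,173
Through Q1 2021: 3,692
Through Q2 2021: 5,325
Through Q3 2021: 7,689
Through Q4 2021: 8,505 ← exceeds threshold

Q4 2021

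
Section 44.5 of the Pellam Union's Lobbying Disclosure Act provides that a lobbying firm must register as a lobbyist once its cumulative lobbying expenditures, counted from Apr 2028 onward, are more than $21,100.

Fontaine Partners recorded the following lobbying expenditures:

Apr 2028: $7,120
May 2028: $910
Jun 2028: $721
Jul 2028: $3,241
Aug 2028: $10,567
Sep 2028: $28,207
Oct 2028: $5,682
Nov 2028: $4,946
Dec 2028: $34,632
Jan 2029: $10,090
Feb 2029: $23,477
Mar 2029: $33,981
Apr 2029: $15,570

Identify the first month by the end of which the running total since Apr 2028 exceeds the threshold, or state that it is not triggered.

Through Apr 2028: $7,120
Through May 2028: $8,030
Through Jun 2028: $8,751
Through Jul 2028: $11,992
Through Aug 2028: $22,559 ← exceeds threshold

Aug 2028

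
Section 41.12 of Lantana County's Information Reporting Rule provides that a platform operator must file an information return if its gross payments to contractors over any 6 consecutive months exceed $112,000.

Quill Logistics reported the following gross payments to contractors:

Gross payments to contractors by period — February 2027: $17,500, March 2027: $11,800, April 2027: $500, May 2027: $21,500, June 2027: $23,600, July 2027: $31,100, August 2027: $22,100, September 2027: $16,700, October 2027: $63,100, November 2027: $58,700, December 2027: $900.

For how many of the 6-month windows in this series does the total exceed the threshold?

February 2027–July 2027: $17,500 + $11,800 + $500 + $21,500 + $23,600 + $31,100 = $106,000 (under)
March 2027–August 2027: $11,800 + $500 + $21,500 + $23,600 + $31,100 + $22,100 = $110,600 (under)
April 2027–September 2027: $500 + $21,500 + $23,600 + $31,100 + $22,100 + $16,700 = $115,500 (over)
May 2027–October 2027: $21,500 + $23,600 + $31,100 + $22,100 + $16,700 + $63,100 = $178,100 (over)
June 2027–November 2027: $23,600 + $31,100 + $22,100 + $16,700 + $63,100 + $58,700 = $215,300 (over)
July 2027–December 2027: $31,100 + $22,100 + $16,700 + $63,100 + $58,700 + $900 = $192,600 (over)
4 windows exceed the threshold.

4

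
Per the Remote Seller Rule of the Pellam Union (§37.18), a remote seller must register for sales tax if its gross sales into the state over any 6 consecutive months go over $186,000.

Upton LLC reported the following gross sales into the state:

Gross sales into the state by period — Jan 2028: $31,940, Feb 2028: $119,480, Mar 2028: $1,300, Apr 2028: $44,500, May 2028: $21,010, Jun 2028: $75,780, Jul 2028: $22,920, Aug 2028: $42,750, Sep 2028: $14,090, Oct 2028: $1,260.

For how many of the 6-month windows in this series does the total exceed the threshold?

4

Jan 2028–Jun 2028: $31,940 + $119,480 + $1,300 + $44,500 + $21,010 + $75,780 = $294,010 (over)
Feb 2028–Jul 2028: $119,480 + $1,300 + $44,500 + $21,010 + $75,780 + $22,920 = $284,990 (over)
Mar 2028–Aug 2028: $1,300 + $44,500 + $21,010 + $75,780 + $22,920 + $42,750 = $208,260 (over)
Apr 2028–Sep 2028: $44,500 + $21,010 + $75,780 + $22,920 + $42,750 + $14,090 = $221,050 (over)
May 2028–Oct 2028: $21,010 + $75,780 + $22,920 + $42,750 + $14,090 + $1,260 = $177,810 (under)
4 windows exceed the threshold.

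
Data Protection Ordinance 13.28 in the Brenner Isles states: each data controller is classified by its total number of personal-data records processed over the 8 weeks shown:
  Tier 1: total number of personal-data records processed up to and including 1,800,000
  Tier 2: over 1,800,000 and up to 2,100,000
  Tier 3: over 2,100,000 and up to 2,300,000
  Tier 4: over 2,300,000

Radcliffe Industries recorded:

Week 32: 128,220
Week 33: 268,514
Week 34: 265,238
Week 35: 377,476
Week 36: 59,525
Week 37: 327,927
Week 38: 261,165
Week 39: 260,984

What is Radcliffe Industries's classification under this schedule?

Tier 2

Total number of personal-data records processed: 128,220 + 268,514 + 265,238 + 377,476 + 59,525 + 327,927 + 261,165 + 260,984 = 1,949,049.
1,800,000 < 1,949,049 ≤ 2,100,000, so Tier 2 applies.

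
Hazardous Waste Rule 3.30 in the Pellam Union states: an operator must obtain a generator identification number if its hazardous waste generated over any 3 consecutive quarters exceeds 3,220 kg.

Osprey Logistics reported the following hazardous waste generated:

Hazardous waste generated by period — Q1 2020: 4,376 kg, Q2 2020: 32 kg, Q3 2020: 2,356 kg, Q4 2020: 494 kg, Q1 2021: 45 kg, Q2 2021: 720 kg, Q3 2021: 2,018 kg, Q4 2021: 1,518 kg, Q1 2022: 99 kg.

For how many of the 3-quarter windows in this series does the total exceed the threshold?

Q1 2020–Q3 2020: 4,376 kg + 32 kg + 2,356 kg = 6,764 kg (over)
Q2 2020–Q4 2020: 32 kg + 2,356 kg + 494 kg = 2,882 kg (under)
Q3 2020–Q1 2021: 2,356 kg + 494 kg + 45 kg = 2,895 kg (under)
Q4 2020–Q2 2021: 494 kg + 45 kg + 720 kg = 1,259 kg (under)
Q1 2021–Q3 2021: 45 kg + 720 kg + 2,018 kg = 2,783 kg (under)
Q2 2021–Q4 2021: 720 kg + 2,018 kg + 1,518 kg = 4,256 kg (over)
Q3 2021–Q1 2022: 2,018 kg + 1,518 kg + 99 kg = 3,635 kg (over)
3 windows exceed the threshold.

3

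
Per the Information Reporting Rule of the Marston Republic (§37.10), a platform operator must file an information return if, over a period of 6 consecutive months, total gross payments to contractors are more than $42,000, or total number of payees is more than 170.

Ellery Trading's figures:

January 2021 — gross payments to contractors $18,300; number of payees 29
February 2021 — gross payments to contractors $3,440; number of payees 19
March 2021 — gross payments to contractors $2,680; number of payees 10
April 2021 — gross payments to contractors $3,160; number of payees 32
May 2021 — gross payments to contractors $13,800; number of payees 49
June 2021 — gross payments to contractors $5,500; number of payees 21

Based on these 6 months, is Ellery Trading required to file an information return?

Yes

Total gross payments to contractors: $18,300 + $3,440 + $2,680 + $3,160 + $13,800 + $5,500 = $46,880 (> $42,000).
Total number of payees: 29 + 19 + 10 + 32 + 49 + 21 = 160 (≤ 170).
The test is 'or': at least one threshold is exceeded.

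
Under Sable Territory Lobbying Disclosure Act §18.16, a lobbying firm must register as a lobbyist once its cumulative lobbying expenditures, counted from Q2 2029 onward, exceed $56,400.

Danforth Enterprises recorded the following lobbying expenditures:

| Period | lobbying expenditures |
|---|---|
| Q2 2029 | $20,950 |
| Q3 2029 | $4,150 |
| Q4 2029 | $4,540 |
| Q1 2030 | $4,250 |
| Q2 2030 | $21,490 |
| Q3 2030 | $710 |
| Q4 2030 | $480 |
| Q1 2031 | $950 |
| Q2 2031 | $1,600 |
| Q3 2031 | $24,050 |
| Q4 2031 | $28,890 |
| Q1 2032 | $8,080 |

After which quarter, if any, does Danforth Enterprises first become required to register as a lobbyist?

Q4 2030

Through Q2 2029: $20,950
Through Q3 2029: $25,100
Through Q4 2029: $29,640
Through Q1 2030: $33,890
Through Q2 2030: $55,380
Through Q3 2030: $56,090
Through Q4 2030: $56,570 ← exceeds threshold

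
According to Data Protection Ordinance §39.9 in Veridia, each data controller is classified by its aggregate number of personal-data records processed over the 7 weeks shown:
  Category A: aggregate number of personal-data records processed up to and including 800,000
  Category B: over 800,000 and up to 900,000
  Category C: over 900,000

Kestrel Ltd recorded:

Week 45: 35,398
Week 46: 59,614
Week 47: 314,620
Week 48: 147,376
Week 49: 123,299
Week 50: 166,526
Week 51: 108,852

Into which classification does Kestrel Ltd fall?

Aggregate number of personal-data records processed: 35,398 + 59,614 + 314,620 + 147,376 + 123,299 + 166,526 + 108,852 = 955,685.
955,685 > 900,000, so Category C applies.

Category C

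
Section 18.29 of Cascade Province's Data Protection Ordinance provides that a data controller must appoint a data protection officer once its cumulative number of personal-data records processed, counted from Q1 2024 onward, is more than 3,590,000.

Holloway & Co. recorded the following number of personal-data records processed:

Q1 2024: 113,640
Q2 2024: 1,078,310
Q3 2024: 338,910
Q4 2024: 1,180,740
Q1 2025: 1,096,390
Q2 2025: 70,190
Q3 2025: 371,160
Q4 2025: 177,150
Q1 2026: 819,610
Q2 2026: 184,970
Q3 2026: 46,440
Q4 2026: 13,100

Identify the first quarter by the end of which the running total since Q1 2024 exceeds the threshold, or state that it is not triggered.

Through Q1 2024: 113,640
Through Q2 2024: 1,191,950
Through Q3 2024: 1,530,860
Through Q4 2024: 2,711,600
Through Q1 2025: 3,807,990 ← exceeds threshold

Q1 2025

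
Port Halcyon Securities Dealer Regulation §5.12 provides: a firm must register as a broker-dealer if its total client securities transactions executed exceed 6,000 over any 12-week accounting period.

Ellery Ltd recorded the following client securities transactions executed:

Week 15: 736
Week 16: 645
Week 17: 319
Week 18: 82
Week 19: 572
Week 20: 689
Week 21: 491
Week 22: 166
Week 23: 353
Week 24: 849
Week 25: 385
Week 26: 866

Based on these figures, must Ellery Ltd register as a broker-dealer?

Yes

Total client securities transactions executed: 736 + 645 + 319 + 82 + 572 + 689 + 491 + 166 + 353 + 849 + 385 + 866 = 6,153.
6,153 > 6,000, so the threshold is exceeded.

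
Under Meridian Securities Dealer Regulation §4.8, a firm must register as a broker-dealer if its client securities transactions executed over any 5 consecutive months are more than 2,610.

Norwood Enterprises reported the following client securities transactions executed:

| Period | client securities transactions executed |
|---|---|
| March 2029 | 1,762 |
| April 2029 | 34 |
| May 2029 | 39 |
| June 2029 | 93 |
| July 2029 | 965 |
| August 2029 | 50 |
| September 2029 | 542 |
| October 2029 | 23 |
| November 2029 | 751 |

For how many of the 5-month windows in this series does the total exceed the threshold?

1

March 2029–July 2029: 1,762 + 34 + 39 + 93 + 965 = 2,893 (over)
April 2029–August 2029: 34 + 39 + 93 + 965 + 50 = 1,181 (under)
May 2029–September 2029: 39 + 93 + 965 + 50 + 542 = 1,689 (under)
June 2029–October 2029: 93 + 965 + 50 + 542 + 23 = 1,673 (under)
July 2029–November 2029: 965 + 50 + 542 + 23 + 751 = 2,331 (under)
1 window exceeds the threshold.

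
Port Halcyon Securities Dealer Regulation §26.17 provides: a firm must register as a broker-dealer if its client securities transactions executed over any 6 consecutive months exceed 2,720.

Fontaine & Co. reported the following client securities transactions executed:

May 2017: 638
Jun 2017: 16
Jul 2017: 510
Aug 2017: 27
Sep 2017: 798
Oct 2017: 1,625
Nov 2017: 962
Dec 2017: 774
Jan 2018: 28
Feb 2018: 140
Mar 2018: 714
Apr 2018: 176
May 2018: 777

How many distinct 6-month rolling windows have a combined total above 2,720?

May 2017–Oct 2017: 638 + 16 + 510 + 27 + 798 + 1,625 = 3,614 (over)
Jun 2017–Nov 2017: 16 + 510 + 27 + 798 + 1,625 + 962 = 3,938 (over)
Jul 2017–Dec 2017: 510 + 27 + 798 + 1,625 + 962 + 774 = 4,696 (over)
Aug 2017–Jan 2018: 27 + 798 + 1,625 + 962 + 774 + 28 = 4,214 (over)
Sep 2017–Feb 2018: 798 + 1,625 + 962 + 774 + 28 + 140 = 4,327 (over)
Oct 2017–Mar 2018: 1,625 + 962 + 774 + 28 + 140 + 714 = 4,243 (over)
Nov 2017–Apr 2018: 962 + 774 + 28 + 140 + 714 + 176 = 2,794 (over)
Dec 2017–May 2018: 774 + 28 + 140 + 714 + 176 + 777 = 2,609 (under)
7 windows exceed the threshold.

7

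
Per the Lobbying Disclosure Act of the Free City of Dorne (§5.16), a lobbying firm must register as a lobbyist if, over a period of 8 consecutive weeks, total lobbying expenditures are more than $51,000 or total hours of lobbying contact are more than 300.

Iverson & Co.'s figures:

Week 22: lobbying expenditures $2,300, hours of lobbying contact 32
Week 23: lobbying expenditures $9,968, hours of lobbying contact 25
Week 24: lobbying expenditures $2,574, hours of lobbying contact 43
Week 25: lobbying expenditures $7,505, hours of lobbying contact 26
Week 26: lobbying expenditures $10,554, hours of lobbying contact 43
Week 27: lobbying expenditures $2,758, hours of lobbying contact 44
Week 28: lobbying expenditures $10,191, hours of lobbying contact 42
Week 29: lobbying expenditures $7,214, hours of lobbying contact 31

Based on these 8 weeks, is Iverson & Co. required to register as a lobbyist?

Total lobbying expenditures: $2,300 + $9,968 + $2,574 + $7,505 + $10,554 + $2,758 + $10,191 + $7,214 = $53,064 (> $51,000).
Total hours of lobbying contact: 32 + 25 + 43 + 26 + 43 + 44 + 42 + 31 = 286 (≤ 300).
The test is 'or': at least one threshold is exceeded.

Yes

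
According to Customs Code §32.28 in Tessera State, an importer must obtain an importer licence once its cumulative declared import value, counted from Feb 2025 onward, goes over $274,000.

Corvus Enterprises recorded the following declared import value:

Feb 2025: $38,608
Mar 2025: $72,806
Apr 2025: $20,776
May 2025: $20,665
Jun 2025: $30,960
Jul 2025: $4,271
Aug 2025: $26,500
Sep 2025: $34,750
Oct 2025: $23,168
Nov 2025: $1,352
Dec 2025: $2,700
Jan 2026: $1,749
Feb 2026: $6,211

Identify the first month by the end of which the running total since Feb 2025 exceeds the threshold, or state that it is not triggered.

Through Feb 2025: $38,608
Through Mar 2025: $111,414
Through Apr 2025: $132,190
Through May 2025: $152,855
Through Jun 2025: $183,815
Through Jul 2025: $188,086
Through Aug 2025: $214,586
Through Sep 2025: $249,336
Through Oct 2025: $272,504
Through Nov 2025: $273,856
Through Dec 2025: $276,556 ← exceeds threshold

Dec 2025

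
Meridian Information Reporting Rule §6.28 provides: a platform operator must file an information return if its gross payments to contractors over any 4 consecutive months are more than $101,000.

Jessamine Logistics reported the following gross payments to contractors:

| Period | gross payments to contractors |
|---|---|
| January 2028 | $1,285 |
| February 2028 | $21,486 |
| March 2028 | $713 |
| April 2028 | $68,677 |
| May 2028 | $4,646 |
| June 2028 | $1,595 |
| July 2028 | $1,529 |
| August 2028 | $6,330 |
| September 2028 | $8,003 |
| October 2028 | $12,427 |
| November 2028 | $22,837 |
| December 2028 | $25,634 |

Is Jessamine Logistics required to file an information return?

No

January 2028–April 2028: $1,285 + $21,486 + $713 + $68,677 = $92,161 (under)
February 2028–May 2028: $21,486 + $713 + $68,677 + $4,646 = $95,522 (under)
March 2028–June 2028: $713 + $68,677 + $4,646 + $1,595 = $75,631 (under)
April 2028–July 2028: $68,677 + $4,646 + $1,595 + $1,529 = $76,447 (under)
May 2028–August 2028: $4,646 + $1,595 + $1,529 + $6,330 = $14,100 (under)
June 2028–September 2028: $1,595 + $1,529 + $6,330 + $8,003 = $17,457 (under)
July 2028–October 2028: $1,529 + $6,330 + $8,003 + $12,427 = $28,289 (under)
August 2028–November 2028: $6,330 + $8,003 + $12,427 + $22,837 = $49,597 (under)
September 2028–December 2028: $8,003 + $12,427 + $22,837 + $25,634 = $68,901 (under)
No window exceeds $101,000.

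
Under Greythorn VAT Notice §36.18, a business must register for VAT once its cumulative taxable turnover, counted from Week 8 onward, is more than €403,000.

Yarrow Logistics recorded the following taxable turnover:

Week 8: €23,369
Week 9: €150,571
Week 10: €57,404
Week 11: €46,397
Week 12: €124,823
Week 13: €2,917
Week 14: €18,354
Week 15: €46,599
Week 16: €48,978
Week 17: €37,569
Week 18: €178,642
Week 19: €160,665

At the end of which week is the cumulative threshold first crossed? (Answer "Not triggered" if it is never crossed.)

Through Week 8: €23,369
Through Week 9: €173,940
Through Week 10: €231,344
Through Week 11: €277,741
Through Week 12: €402,564
Through Week 13: €405,481 ← exceeds threshold

Week 13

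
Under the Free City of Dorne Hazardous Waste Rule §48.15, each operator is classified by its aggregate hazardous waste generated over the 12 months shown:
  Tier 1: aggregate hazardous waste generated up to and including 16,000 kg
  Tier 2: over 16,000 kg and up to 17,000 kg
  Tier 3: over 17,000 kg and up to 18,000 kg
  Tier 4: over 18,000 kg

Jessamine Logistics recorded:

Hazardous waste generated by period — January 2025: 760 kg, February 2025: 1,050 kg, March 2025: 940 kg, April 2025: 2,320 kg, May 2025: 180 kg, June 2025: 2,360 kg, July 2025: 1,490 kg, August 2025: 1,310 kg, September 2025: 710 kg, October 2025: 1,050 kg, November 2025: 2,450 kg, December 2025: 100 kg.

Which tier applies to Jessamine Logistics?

Tier 1

Aggregate hazardous waste generated: 760 kg + 1,050 kg + 940 kg + 2,320 kg + 180 kg + 2,360 kg + 1,490 kg + 1,310 kg + 710 kg + 1,050 kg + 2,450 kg + 100 kg = 14,720 kg.
14,720 kg ≤ 16,000 kg, so Tier 1 applies.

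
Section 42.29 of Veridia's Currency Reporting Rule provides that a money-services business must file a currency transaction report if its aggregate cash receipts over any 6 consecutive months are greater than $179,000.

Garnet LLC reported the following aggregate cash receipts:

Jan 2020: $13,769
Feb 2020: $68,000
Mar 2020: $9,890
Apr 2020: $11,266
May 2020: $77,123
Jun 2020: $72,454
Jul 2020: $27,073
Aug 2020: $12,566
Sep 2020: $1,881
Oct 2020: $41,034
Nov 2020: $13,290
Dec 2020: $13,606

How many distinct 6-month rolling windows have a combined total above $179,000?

5

Jan 2020–Jun 2020: $13,769 + $68,000 + $9,890 + $11,266 + $77,123 + $72,454 = $252,502 (over)
Feb 2020–Jul 2020: $68,000 + $9,890 + $11,266 + $77,123 + $72,454 + $27,073 = $265,806 (over)
Mar 2020–Aug 2020: $9,890 + $11,266 + $77,123 + $72,454 + $27,073 + $12,566 = $210,372 (over)
Apr 2020–Sep 2020: $11,266 + $77,123 + $72,454 + $27,073 + $12,566 + $1,881 = $202,363 (over)
May 2020–Oct 2020: $77,123 + $72,454 + $27,073 + $12,566 + $1,881 + $41,034 = $232,131 (over)
Jun 2020–Nov 2020: $72,454 + $27,073 + $12,566 + $1,881 + $41,034 + $13,290 = $168,298 (under)
Jul 2020–Dec 2020: $27,073 + $12,566 + $1,881 + $41,034 + $13,290 + $13,606 = $109,450 (under)
5 windows exceed the threshold.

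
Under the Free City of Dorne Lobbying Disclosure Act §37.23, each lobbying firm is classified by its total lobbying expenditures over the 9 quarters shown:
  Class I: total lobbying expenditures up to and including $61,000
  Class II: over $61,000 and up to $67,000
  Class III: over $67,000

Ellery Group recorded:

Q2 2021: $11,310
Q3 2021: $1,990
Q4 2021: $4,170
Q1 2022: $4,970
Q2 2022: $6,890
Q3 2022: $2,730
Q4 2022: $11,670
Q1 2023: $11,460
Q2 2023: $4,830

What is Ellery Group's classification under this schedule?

Total lobbying expenditures: $11,310 + $1,990 + $4,170 + $4,970 + $6,890 + $2,730 + $11,670 + $11,460 + $4,830 = $60,020.
$60,020 ≤ $61,000, so Class I applies.

Class I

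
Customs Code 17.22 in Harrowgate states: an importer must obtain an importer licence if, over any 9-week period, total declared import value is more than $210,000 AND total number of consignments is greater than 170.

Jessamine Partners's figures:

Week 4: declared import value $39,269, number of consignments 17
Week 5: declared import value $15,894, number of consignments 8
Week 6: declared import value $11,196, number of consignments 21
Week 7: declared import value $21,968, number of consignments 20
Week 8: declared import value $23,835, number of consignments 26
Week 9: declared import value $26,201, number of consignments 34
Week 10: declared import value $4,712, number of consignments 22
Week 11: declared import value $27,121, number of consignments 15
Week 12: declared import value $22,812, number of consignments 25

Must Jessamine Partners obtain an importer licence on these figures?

Total declared import value: $39,269 + $15,894 + $11,196 + $21,968 + $23,835 + $26,201 + $4,712 + $27,121 + $22,812 = $193,008 (≤ $210,000).
Total number of consignments: 17 + 8 + 21 + 20 + 26 + 34 + 22 + 15 + 25 = 188 (> 170).
The test is 'and': the rule requires both, and at least one is not exceeded.

No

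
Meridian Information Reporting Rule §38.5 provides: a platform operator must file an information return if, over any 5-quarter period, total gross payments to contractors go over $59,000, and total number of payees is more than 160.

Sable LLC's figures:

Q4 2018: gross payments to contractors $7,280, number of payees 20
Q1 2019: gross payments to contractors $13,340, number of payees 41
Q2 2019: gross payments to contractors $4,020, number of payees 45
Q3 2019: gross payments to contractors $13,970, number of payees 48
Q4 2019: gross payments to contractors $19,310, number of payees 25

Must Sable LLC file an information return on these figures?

Total gross payments to contractors: $7,280 + $13,340 + $4,020 + $13,970 + $19,310 = $57,920 (≤ $59,000).
Total number of payees: 20 + 41 + 45 + 48 + 25 = 179 (> 160).
The test is 'and': the rule requires both, and at least one is not exceeded.

No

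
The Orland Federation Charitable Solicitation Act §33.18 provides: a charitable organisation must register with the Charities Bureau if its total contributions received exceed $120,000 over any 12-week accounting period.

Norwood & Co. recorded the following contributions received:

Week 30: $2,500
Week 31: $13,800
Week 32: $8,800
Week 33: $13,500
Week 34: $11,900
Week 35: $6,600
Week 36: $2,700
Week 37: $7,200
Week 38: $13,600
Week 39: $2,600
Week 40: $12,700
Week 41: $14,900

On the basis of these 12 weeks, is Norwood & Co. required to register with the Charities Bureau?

Total contributions received: $2,500 + $13,800 + $8,800 + $13,500 + $11,900 + $6,600 + $2,700 + $7,200 + $13,600 + $2,600 + $12,700 + $14,900 = $110,800.
$110,800 ≤ $120,000, so the threshold is not exceeded.

No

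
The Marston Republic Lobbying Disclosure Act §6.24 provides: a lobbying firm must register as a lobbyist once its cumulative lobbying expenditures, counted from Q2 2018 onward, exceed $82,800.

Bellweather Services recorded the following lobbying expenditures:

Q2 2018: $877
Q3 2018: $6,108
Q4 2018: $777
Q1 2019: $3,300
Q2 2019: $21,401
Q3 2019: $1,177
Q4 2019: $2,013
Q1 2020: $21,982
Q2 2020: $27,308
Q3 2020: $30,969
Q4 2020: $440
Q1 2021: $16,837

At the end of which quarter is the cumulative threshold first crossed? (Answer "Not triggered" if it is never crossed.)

Through Q2 2018: $877
Through Q3 2018: $6,985
Through Q4 2018: $7,762
Through Q1 2019: $11,062
Through Q2 2019: $32,463
Through Q3 2019: $33,640
Through Q4 2019: $35,653
Through Q1 2020: $57,635
Through Q2 2020: $84,943 ← exceeds threshold

Q2 2020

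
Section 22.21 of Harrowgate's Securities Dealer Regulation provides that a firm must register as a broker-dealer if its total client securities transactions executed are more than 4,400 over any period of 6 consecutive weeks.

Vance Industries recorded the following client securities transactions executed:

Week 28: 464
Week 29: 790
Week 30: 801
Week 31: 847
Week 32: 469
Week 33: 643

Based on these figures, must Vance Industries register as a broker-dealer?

Total client securities transactions executed: 464 + 790 + 801 + 847 + 469 + 643 = 4,014.
4,014 ≤ 4,400, so the threshold is not exceeded.

No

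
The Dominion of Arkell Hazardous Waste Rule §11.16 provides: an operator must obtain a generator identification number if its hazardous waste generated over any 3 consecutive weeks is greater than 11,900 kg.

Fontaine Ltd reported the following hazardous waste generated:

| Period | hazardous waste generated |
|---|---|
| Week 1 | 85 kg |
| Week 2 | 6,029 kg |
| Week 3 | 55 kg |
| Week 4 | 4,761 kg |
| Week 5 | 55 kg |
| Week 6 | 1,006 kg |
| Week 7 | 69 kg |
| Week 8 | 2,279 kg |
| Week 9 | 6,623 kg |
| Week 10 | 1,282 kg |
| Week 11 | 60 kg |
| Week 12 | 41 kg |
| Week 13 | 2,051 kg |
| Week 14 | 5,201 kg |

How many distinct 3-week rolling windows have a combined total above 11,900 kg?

0

Week 1–Week 3: 85 kg + 6,029 kg + 55 kg = 6,169 kg (under)
Week 2–Week 4: 6,029 kg + 55 kg + 4,761 kg = 10,845 kg (under)
Week 3–Week 5: 55 kg + 4,761 kg + 55 kg = 4,871 kg (under)
Week 4–Week 6: 4,761 kg + 55 kg + 1,006 kg = 5,822 kg (under)
Week 5–Week 7: 55 kg + 1,006 kg + 69 kg = 1,130 kg (under)
Week 6–Week 8: 1,006 kg + 69 kg + 2,279 kg = 3,354 kg (under)
Week 7–Week 9: 69 kg + 2,279 kg + 6,623 kg = 8,971 kg (under)
Week 8–Week 10: 2,279 kg + 6,623 kg + 1,282 kg = 10,184 kg (under)
Week 9–Week 11: 6,623 kg + 1,282 kg + 60 kg = 7,965 kg (under)
Week 10–Week 12: 1,282 kg + 60 kg + 41 kg = 1,383 kg (under)
Week 11–Week 13: 60 kg + 41 kg + 2,051 kg = 2,152 kg (under)
Week 12–Week 14: 41 kg + 2,051 kg + 5,201 kg = 7,293 kg (under)
0 windows exceed the threshold.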